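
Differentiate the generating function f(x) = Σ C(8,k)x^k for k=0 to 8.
Term-by-term differentiation gives Σ k·C(8,k)x^{k-1} for k=1 to 8.

Answer: Σ k·C(8,k)x^(k-1) for k=1 to 8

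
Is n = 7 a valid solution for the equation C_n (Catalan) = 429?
Yes

Working:
C_7 = C(14,7)/(7+1) = 3,432/8 = 429, which equals 429.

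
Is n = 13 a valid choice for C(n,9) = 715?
Yes

C(13,9) = 13·12·11·10·9·8·7·6·5/9! = 259,459,200/362,880 = 715, which equals 715.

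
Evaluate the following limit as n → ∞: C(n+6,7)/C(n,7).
Both numerator and denominator grow as n^7/7! for large n, so the ratio → 1.
Final answer: 1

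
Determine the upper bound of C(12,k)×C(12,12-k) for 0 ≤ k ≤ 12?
853,776

Explanation: C(12,k)·C(12,12-k) = C(12,k)², maximised at the centre k = 6: C(12,6)² = 853,776.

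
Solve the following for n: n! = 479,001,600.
12

Solution: n! is strictly increasing. 10! = 3,628,800, 11! = 39,916,800, 12! = 479,001,600 ✓. So n = 12.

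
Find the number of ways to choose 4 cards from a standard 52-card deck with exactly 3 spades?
11,154

Reasoning: 13 spades and 39 non-spades: C(13,3) × C(39,1) = 286 × 39 = 11,154.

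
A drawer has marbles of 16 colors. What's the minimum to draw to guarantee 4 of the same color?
49

Working:
Worst case: 3 of each = 48. One more: 49.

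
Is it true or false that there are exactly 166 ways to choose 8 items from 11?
False

Working:
C(11,8) = 165 ≠ 166.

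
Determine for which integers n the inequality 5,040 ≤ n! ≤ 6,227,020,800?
n! is strictly increasing; 7! = 5,040 and 13! = 6,227,020,800, so valid n = 7, 8, 9, 10, 11, 12, 13.
Final answer: 7, 8, 9, 10, 11, 12, 13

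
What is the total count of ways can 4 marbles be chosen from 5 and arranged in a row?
120

Explanation: P(5,4) = 5!/(5-4)! = 120.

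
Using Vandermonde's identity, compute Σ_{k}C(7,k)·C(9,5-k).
4,368

Reasoning: = C(7+9,5) = C(16,5) = 4,368.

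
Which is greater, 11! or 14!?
14!
11!=39,916,800, 14!=87,178,291,200. 14! > 11!.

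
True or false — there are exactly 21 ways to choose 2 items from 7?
True
C(7,2) = 21.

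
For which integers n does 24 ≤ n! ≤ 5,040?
4, 5, 6, 7
n! is strictly increasing; 4! = 24 and 7! = 5,040, so valid n = 4, 5, 6, 7.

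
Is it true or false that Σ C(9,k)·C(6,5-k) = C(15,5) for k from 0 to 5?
True

Vandermonde's identity gives C(15,5) = 3,003; RHS C(15,5) = 3,003.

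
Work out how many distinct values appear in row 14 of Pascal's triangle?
Row 14 has entries C(14,0)..C(14,14); by symmetry C(14,k)=C(14,14-k), giving 8 distinct values.

Answer: 8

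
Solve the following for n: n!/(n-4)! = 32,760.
15

n!/(n-4)! = n×(n-1)×(n-2)×(n-3), a product of 4 consecutive integers ≈ (n−1.5)^4. 32,760^(1/4) + 1.5 ≈ 15.0; check n = 15: 15×14×13×12 = 32,760 ✓. So n = 15.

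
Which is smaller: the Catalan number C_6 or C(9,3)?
C(9,3)
C_6 = C(12,6)/(6+1) = 924/7 = 132; C(9,3) = 84.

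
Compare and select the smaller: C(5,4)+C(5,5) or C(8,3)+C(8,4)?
C(5,4)+C(5,5)

Reasoning: First=6, Second=126.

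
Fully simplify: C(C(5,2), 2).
45

Explanation: C(5,2) = 10, then C(10, 2) = 45.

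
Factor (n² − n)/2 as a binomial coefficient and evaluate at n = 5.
C(n,2); C(5,2) = 10

(n² − n)/2 = n(n−1)/2 = C(n,2). At n = 5: C(5,2) = 10.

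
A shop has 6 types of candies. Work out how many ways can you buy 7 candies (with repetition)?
792

Solution: Stars and bars: C(7+6-1, 7) = C(12, 7) = 792.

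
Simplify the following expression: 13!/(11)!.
156

Explanation: This equals 13×12 = 156.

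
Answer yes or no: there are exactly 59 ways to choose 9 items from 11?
C(11,9) = 55 ≠ 59.
Final answer: No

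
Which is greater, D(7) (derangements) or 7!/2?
7!/2

D(7) = (7-1)·[D(6) + D(5)] = 6·[265 + 44] = 1,854; 7!/2 = 5,040/2 = 2,520.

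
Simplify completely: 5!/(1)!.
120

Solution: This equals 5×4×...×2 = 120.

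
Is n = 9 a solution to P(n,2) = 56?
No

Working:
P(9,2) = 9·8 = 72, which does not equal 56.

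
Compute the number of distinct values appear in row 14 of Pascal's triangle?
Row 14 has entries C(14,0)..C(14,14); by symmetry C(14,k)=C(14,14-k), giving 8 distinct values.

Answer: 8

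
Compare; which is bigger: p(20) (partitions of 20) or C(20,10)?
C(20,10)

Working:
Pentagonal recurrence p(n) = p(n−1) + p(n−2) − p(n−5) − p(n−7) + …: p(20) = p(19) + p(18) − p(15) − p(13) + p(8) + p(5) = 490 + 385 − 176 − 101 + 22 + 7 = 627; C(20,10) = 184,756.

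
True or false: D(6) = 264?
False
Derangements of 6 elements: D(6) = (6-1)·[D(5) + D(4)] = 5·[44 + 9] = 265.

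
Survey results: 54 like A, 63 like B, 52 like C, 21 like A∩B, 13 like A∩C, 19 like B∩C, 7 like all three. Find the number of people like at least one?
123

Working:
|A∪B∪C| = 54+63+52-21-13-19+7 = 123.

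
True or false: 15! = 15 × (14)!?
By definition n! = n × (n-1)!, so 15! = 15 × 14!.

Answer: True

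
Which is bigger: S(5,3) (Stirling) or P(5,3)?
P(5,3)

S(5,3) = 3·S(4,3) + S(4,2) = 3·6 + 7 = 25; P(5,3) = 60.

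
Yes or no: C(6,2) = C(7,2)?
No

Solution: LHS = C(6,2) = 15; RHS = C(7,2) = 21. 15 ≠ 21, so the statement does not hold.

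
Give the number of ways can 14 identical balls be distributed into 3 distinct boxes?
C(14+3-1, 3-1) = C(16, 2) = 120.
Final answer: 120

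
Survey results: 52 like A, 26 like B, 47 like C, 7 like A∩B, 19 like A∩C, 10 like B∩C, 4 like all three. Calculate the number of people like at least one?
93

Explanation: |A∪B∪C| = 52+26+47-7-19-10+4 = 93.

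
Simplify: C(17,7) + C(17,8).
43,758

Solution: By Pascal's identity: C(18,8) = 43,758.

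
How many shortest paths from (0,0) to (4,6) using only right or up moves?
210

Working:
Choose 4 rights from 10 moves: C(10,4) = 210.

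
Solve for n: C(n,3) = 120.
10

Working:
C(n,3) = n(n−1)(n−2)/3! is increasing in n, and n(n−1)(n−2) = 3!·120 = 720 ≈ (n−1)^3 gives n ≈ 10.0. Check: C(8,3) = 56, C(9,3) = 84, C(10,3) = 120 ✓. So n = 10.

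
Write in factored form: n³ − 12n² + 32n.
n(n − 4)(n − 8)

n³ − 12n² + 32n = n(n² − 12n + 32) = n(n − 4)(n − 8).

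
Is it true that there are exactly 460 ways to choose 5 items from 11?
False

Working:
C(11,5) = 462 ≠ 460.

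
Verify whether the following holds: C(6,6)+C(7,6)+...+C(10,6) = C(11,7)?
True

Working:
Hockey stick identity gives Σ = C(11,7) = 330; RHS C(11,7) = 330.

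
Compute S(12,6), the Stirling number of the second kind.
1,323,652
Using the Stirling recurrence: S(n,k) = k·S(n-1,k) + S(n-1,k-1)
S(12,6) = 6·S(11,6) + S(11,5)
         = 6·179487 + 246730
         = 1076922 + 246730
         = 1,323,652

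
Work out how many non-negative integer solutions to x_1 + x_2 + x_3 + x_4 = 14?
680

Working:
C(14+4-1, 4-1) = 680.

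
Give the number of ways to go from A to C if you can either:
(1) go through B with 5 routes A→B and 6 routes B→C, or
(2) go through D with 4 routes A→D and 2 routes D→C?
38

Working:
Route via B: 5×6=30. Route via D: 4×2=8. Total: 38.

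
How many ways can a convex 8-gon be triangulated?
132

Working:
Using the Catalan number formula: C_n = C(2n, n) / (n+1)
C_6 = C(12, 6) / (6+1)
     = 924 / 7
     = 132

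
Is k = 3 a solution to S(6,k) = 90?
Yes

Working:
S(6,3) = 3·S(5,3) + S(5,2) = 3·25 + 15 = 90, which equals 90.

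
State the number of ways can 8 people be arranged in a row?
Arrangements of 8 distinct objects: 8! = 40,320.
Final answer: 40,320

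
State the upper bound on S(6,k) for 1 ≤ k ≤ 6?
Row S(6,k) for k = 1..6 (via S(n,k) = k·S(n−1,k) + S(n−1,k−1)): 1, 31, 90, 65, 15, 1. The row is unimodal; maximum at k = 3: 90.
Final answer: 90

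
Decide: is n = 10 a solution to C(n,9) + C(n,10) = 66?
No

Reasoning: C(10,9) + C(10,10) = 10 + 1 = 11, which does not equal 66.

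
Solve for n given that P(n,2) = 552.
24

Explanation: P(n,2) = n(n−1) is increasing in n; n(n−1) ≈ (n−0.5)^2 = 552 gives n ≈ 24.0. Check: P(22,2) = 462, P(23,2) = 506, P(24,2) = 552 ✓. So n = 24.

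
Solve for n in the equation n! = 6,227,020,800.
13

Reasoning: n! is strictly increasing. 11! = 39,916,800, 12! = 479,001,600, 13! = 6,227,020,800 ✓. So n = 13.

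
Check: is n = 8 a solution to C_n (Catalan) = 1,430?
Yes

Reasoning: C_8 = C(16,8)/(8+1) = 12,870/9 = 1,430, which equals 1,430.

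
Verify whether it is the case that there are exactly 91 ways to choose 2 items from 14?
True

Solution: C(14,2) = 91.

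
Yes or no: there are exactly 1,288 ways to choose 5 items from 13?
C(13,5) = 1,287 ≠ 1288.

Answer: No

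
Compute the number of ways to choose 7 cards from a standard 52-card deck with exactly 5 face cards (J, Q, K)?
12 face cards and 40 non-face cards: C(12,5) × C(40,2) = 792 × 780 = 617,760.

Answer: 617,760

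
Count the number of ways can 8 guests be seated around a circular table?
Circular arrangements: (8-1)! = 5,040.

Answer: 5,040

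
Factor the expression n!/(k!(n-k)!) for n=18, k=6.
This is the binomial coefficient C(18,6) = 18,564.
Final answer: C(18,6) = 18,564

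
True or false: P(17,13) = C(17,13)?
False

Working:
P(17,13) = 14,820,309,504,000 and C(17,13) = 2,380; P(n,r) = r! × C(n,r) so P > C whenever r ≥ 2.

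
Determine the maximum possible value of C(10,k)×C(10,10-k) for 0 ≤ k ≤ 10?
63,504

Explanation: C(10,k)·C(10,10-k) = C(10,k)², maximised at the centre k = 5: C(10,5)² = 63,504.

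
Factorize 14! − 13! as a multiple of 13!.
13 × 13! = 80,951,270,400

Working:
14! − 13! = 14·13! − 13! = (14 − 1)·13! = 13 × 13! = 80,951,270,400.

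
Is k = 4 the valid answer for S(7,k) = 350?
Yes

Reasoning: S(7,4) = 4·S(6,4) + S(6,3) = 4·65 + 90 = 350, which equals 350.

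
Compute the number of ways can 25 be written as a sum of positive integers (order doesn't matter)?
1,958

Reasoning: Pentagonal recurrence p(n) = p(n−1) + p(n−2) − p(n−5) − p(n−7) + …: p(25) = p(24) + p(23) − p(20) − p(18) + p(13) + p(10) − p(3) = 1,575 + 1,255 − 627 − 385 + 101 + 42 − 3 = 1,958.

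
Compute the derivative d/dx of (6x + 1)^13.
78(6x + 1)^12

Explanation: Chain rule: 13(6x+1)^{12} × 6 = 78(6x+1)^{12}.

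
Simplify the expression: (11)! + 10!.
43,545,600

(11)! + 10! = (11)·10! + 10! = (11+1)·10! = 12·10! = 43,545,600.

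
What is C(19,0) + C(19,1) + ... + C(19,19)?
524,288

Solution: Sum of binomial coefficients = 2^19 = 524,288.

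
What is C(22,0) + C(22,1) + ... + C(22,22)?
4,194,304

Solution: Sum of binomial coefficients = 2^22 = 4,194,304.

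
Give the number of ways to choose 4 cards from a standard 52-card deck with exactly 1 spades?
118,807

Working:
13 spades and 39 non-spades: C(13,1) × C(39,3) = 13 × 9139 = 118,807.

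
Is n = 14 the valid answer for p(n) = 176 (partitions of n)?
No

Solution: Pentagonal recurrence p(n) = p(n−1) + p(n−2) − p(n−5) − p(n−7) + …: p(14) = p(13) + p(12) − p(9) − p(7) + p(2) = 101 + 77 − 30 − 15 + 2 = 135, which does not equal 176.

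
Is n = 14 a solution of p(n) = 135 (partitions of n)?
Yes

Reasoning: Pentagonal recurrence p(n) = p(n−1) + p(n−2) − p(n−5) − p(n−7) + …: p(14) = p(13) + p(12) − p(9) − p(7) + p(2) = 101 + 77 − 30 − 15 + 2 = 135, which equals 135.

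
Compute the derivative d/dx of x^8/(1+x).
Quotient rule: [8x^{7}(1+x) - x^8]/(1+x)².

Answer: (8x^7(1+x) - x^8)/(1+x)²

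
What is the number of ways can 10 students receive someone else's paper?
Using D(n) = (n-1)[D(n-1) + D(n-2)]:
D(10) = (10-1) × [D(9) + D(8)]
      = 9 × [133496 + 14833]
      = 9 × 148329
      = 1,334,961

Answer: 1,334,961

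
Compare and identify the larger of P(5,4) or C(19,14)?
C(19,14)
P(5,4)=120, C(19,14)=11,628.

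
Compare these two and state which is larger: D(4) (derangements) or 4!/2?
4!/2

Explanation: D(4) = (4-1)·[D(3) + D(2)] = 3·[2 + 1] = 9; 4!/2 = 24/2 = 12.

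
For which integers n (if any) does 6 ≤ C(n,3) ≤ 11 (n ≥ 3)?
5

Explanation: C(4,3)=4; C(5,3)=10; C(6,3)=20. So valid n = 5.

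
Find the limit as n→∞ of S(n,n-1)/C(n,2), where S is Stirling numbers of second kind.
1

Working:
S(n,n-1) = C(n,2), so the limit is 1.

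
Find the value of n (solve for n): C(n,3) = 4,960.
32
C(n,3) = n(n−1)(n−2)/3! is increasing in n, and n(n−1)(n−2) = 3!·4,960 = 29,760 ≈ (n−1)^3 gives n ≈ 32.0. Check: C(30,3) = 4,060, C(31,3) = 4,495, C(32,3) = 4,960 ✓. So n = 32.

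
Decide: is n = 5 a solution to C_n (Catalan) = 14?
C_5 = C(10,5)/(5+1) = 252/6 = 42, which does not equal 14.

Answer: No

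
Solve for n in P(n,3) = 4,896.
18

Working:
P(n,3) = n(n−1)(n−2) is increasing in n; n(n−1)(n−2) ≈ (n−1)^3 = 4,896 gives n ≈ 18.0. Check: P(16,3) = 3,360, P(17,3) = 4,080, P(18,3) = 4,896 ✓. So n = 18.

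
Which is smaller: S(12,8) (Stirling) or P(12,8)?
S(12,8) = 8·S(11,8) + S(11,7) = 8·11,880 + 63,987 = 159,027; P(12,8) = 19,958,400.

Answer: S(12,8)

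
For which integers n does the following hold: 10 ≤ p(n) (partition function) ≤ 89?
Tabulating p(n) via p(n) = p(n−1) + p(n−2) − p(n−5) − p(n−7) + …: p(5)=7; p(6)=11; p(7)=15; p(8)=22; p(9)=30; p(10)=42; p(11)=56; p(12)=77; p(13)=101. So valid n = 6, 7, 8, 9, 10, 11, 12.
Final answer: 6, 7, 8, 9, 10, 11, 12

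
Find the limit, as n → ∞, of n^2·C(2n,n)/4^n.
∞

C(2n,n) ~ 4^n/√(πn), so n^2·C(2n,n)/4^n ~ n^(2 − 1/2)/√π → ∞.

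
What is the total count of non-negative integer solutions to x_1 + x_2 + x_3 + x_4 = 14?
680

Reasoning: C(14+4-1, 4-1) = 680.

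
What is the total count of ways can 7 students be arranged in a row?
5,040

Solution: Arrangements of 7 distinct objects: 7! = 5,040.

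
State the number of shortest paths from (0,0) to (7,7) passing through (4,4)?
To (4,4): C(8,4)=70. From there: C(6,3)=20. Total: 1,400.
Final answer: 1,400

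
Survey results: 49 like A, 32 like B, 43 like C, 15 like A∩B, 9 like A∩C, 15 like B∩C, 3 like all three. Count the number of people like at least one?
88

|A∪B∪C| = 49+32+43-15-9-15+3 = 88.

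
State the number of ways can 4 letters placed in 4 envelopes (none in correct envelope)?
9

Explanation: Using D(n) = (n-1)[D(n-1) + D(n-2)]:
D(4) = (4-1) × [D(3) + D(2)]
      = 3 × [2 + 1]
      = 3 × 3
      = 9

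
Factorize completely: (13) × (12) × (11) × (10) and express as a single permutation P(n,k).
P(13,4) = 13!/(9)!

Product of 4 consecutive descending integers starting at 13: P(13,4) = 13!/9! = 17,160.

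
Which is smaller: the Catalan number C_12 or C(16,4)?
C(16,4)

Solution: C_12 = C(24,12)/(12+1) = 2,704,156/13 = 208,012; C(16,4) = 1,820.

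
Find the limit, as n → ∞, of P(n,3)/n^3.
1

P(n,3) = n(n-1)(n-2) ≈ n^3 for large n. Limit = 1.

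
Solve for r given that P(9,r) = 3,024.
P(9,r) = 9·8·…·(9−r+1), a product of r factors. Multiplying down from 9: 9 = 9; 9·8 = 72; 9·8·7 = 504; 9·8·7·6 = 3,024 ✓ (4 factors). So r = 4.

Answer: 4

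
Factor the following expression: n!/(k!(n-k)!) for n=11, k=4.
C(11,4) = 330

This is the binomial coefficient C(11,4) = 330.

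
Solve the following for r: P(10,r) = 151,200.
6

P(10,r) = 10·9·…·(10−r+1), a product of r factors. Multiplying down from 10: 10 = 10; 10·9 = 90; 10·9·8 = 720; 10·9·8·7 = 5,040; 10·9·8·7·6 = 30,240; 10·9·8·7·6·5 = 151,200 ✓ (6 factors). So r = 6.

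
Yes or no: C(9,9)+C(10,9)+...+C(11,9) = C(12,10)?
Yes

Solution: Hockey stick identity gives Σ = C(12,10) = 66; RHS C(12,10) = 66.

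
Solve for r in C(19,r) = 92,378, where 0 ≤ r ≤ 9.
9
C(19,r) is increasing for 0 ≤ r ≤ 9. Stepping up (C(19,r+1) = C(19,r)·(19−r)/(r+1)): C(19,1) = 19, C(19,2) = 171, C(19,3) = 969, C(19,4) = 3,876, C(19,5) = 11,628, C(19,6) = 27,132, C(19,7) = 50,388, C(19,8) = 75,582, C(19,9) = 92,378 ✓. So r = 9.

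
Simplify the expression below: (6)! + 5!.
840

(6)! + 5! = (6)·5! + 5! = (6+1)·5! = 7·5! = 840.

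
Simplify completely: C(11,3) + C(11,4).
495

Explanation: By Pascal's identity: C(12,4) = 495.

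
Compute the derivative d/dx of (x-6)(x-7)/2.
(2x - 13)/2

Working:
d/dx[(x-6)(x-7)] = (x-7) + (x-6) = 2x - 13. Dividing by 2 gives (2x - 13)/2.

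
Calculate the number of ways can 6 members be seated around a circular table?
120

Reasoning: Circular arrangements: (6-1)! = 120.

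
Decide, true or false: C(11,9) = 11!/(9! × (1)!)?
The correct denominator is 9!×2!, giving C(11,9) = 55; the stated RHS is 11!/(9!×1!) = 110 ≠ 55, so the statement does not hold.
Final answer: False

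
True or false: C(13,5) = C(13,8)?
True

C(13,5) = C(13,13-5) by the symmetry property; both equal 1,287.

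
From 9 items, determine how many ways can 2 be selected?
36

Reasoning: C(9,2) = 9! / (2! × (9-2)!)
         = 9! / (2! × 7!)
         = 36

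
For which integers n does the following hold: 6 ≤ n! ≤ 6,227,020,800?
n! is strictly increasing; 3! = 6 and 13! = 6,227,020,800, so valid n = 3, 4, 5, 6, 7, 8, 9, 10, 11, 12, 13.

Answer: 3, 4, 5, 6, 7, 8, 9, 10, 11, 12, 13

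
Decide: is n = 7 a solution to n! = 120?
No
7! = 7·6! = 7·720 = 5,040, which does not equal 120.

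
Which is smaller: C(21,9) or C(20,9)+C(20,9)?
C(21,9)

Solution: C(21,9)=293,930; C(20,9)+C(20,9)=167,960+167,960=335,920.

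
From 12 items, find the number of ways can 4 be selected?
495

Reasoning: C(12,4) = 12! / (4! × (12-4)!)
         = 12! / (4! × 8!)
         = 495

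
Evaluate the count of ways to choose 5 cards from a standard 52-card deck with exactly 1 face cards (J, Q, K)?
1,096,680

Solution: 12 face cards and 40 non-face cards: C(12,1) × C(40,4) = 12 × 91,390 = 1,096,680.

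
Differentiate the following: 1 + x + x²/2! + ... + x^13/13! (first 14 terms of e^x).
1 + x + x²/2! + ... + x^12/12!

Explanation: Differentiating term by term gives the first 13 terms of e^x.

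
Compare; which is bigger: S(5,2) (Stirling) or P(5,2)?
S(5,2) = 2·S(4,2) + S(4,1) = 2·7 + 1 = 15; P(5,2) = 20.
Final answer: P(5,2)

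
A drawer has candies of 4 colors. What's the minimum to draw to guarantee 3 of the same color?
9

Solution: Worst case: 2 of each = 8. One more: 9.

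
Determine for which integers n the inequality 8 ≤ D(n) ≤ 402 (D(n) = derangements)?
4, 5, 6

Using D(n) = (n−1)[D(n−1) + D(n−2)] with D(1)=0, D(2)=1: D(3)=2; D(4)=9; D(5)=44; D(6)=265; D(7)=1,854. So valid n = 4, 5, 6.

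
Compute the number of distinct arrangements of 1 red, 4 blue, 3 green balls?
Multinomial: 8!/(1! × 4! × 3!) = 280.
Final answer: 280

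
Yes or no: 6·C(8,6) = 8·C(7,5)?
Yes
Absorption identity k·C(n,k) = n·C(n-1,k-1). LHS = 6·28 = 168; RHS = 8·21 = 168.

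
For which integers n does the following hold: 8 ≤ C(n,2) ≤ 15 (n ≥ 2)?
5, 6

Reasoning: C(4,2)=6; C(5,2)=10; C(6,2)=15; C(7,2)=21. So valid n = 5, 6.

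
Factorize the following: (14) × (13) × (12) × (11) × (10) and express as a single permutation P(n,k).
P(14,5) = 14!/(9)!

Reasoning: Product of 5 consecutive descending integers starting at 14: P(14,5) = 14!/9! = 240,240.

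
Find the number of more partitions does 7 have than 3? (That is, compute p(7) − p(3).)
12

Explanation: Pentagonal recurrence p(n) = p(n−1) + p(n−2) − p(n−5) − p(n−7) + …: p(7) = p(6) + p(5) − p(2) − p(0) = 11 + 7 − 2 − 1 = 15.
p(3) = p(2) + p(1) = 2 + 1 = 3.
Difference = 15 − 3 = 12.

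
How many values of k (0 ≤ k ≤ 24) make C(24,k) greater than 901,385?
7
Row 24 is unimodal and symmetric about k=24/2. C(24,8)=735,471 ≤ 901,385; C(24,9)=1,307,504 > 901,385; by symmetry C(24,k) > 901,385 for k = 9..15. That's 15 - 9 + 1 = 7 values.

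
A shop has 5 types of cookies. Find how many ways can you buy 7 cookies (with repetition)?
330

Stars and bars: C(7+5-1, 7) = C(11, 7) = 330.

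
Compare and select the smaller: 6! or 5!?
5!

Working:
6!=720, 5!=120. 6! > 5!.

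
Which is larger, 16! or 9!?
16!

Working:
16!=20,922,789,888,000, 9!=362,880. 16! > 9!.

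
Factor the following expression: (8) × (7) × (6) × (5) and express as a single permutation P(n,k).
P(8,4) = 8!/(4)!

Explanation: Product of 4 consecutive descending integers starting at 8: P(8,4) = 8!/4! = 1,680.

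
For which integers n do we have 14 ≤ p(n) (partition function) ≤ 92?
Tabulating p(n) via p(n) = p(n−1) + p(n−2) − p(n−5) − p(n−7) + …: p(6)=11; p(7)=15; p(8)=22; p(9)=30; p(10)=42; p(11)=56; p(12)=77; p(13)=101. So valid n = 7, 8, 9, 10, 11, 12.

Answer: 7, 8, 9, 10, 11, 12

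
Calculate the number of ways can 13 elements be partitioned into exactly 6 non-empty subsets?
9,321,312

Explanation: This equals S(13,6), the Stirling number of the 2nd kind.
Using the Stirling recurrence: S(n,k) = k·S(n-1,k) + S(n-1,k-1)
S(13,6) = 6·S(12,6) + S(12,5)
         = 6·1323652 + 1379400
         = 7941912 + 1379400
         = 9,321,312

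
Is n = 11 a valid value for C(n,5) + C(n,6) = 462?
No

Explanation: C(11,5) + C(11,6) = 462 + 462 = 924, which does not equal 462.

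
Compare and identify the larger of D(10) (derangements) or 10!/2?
10!/2

D(10) = (10-1)·[D(9) + D(8)] = 9·[133,496 + 14,833] = 1,334,961; 10!/2 = 3,628,800/2 = 1,814,400.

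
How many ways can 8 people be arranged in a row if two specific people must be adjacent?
Treat pair as unit: (8-1)! arrangements × 2 internal orders = 10,080.

Answer: 10,080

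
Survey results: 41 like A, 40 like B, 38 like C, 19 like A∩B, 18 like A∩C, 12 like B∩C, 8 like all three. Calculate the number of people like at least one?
|A∪B∪C| = 41+40+38-19-18-12+8 = 78.

Answer: 78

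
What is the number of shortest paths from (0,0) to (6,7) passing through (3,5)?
To (3,5): C(8,3)=56. From there: C(5,3)=10. Total: 560.
Final answer: 560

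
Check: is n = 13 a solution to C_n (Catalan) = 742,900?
Yes

Working:
C_13 = C(26,13)/(13+1) = 10,400,600/14 = 742,900, which equals 742,900.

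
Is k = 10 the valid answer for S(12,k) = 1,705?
Yes

Working:
S(12,10) = 10·S(11,10) + S(11,9) = 10·55 + 1,155 = 1,705, which equals 1,705.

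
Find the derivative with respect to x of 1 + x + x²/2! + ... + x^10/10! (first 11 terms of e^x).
Differentiating term by term gives the first 10 terms of e^x.
Final answer: 1 + x + x²/2! + ... + x^9/9!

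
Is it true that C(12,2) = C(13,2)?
False

LHS = C(12,2) = 66; RHS = C(13,2) = 78. 66 ≠ 78, so the statement does not hold.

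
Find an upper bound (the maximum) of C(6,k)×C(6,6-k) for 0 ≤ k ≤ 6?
400

C(6,k)·C(6,6-k) = C(6,k)², maximised at the centre k = 3: C(6,3)² = 400.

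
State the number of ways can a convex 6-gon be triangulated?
14
Using the Catalan number formula: C_n = C(2n, n) / (n+1)
C_4 = C(8, 4) / (4+1)
     = 70 / 5
     = 14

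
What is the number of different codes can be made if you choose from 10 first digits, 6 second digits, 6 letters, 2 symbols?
720
By the multiplication principle: 10 × 6 × 6 × 2 = 720.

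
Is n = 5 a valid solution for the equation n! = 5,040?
No
5! = 5·4! = 5·24 = 120, which does not equal 5,040.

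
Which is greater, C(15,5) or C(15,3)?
C(15,5)
C(15,5)=3,003, C(15,3)=455.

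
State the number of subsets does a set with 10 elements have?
1,024

Solution: Each element can be included or excluded: 2^10 = 1,024.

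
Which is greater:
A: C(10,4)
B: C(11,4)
B

Explanation: A=C(10,4)=210, B=C(11,4)=330.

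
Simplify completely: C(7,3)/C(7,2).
5/3

Explanation: C(n,k+1)/C(n,k) = (n−k)/(k+1). Here (7−2)/(2+1) = 5/3 = 5/3.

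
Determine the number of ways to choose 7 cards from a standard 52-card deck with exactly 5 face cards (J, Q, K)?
617,760
12 face cards and 40 non-face cards: C(12,5) × C(40,2) = 792 × 780 = 617,760.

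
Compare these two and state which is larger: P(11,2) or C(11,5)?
C(11,5)

Explanation: P(11,2)=110, C(11,5)=462.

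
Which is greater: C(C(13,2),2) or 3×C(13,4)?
C(C(13,2),2)

Working:
C(C(13,2),2)=3,003, 3×C(13,4)=2,145.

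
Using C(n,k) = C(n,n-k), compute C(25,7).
480,700

Explanation: C(25,7) = C(25,18) = 480,700.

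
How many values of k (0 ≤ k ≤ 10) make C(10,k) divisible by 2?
7

Working:
Checking C(10,k) mod 2 for k = 0..10: divisible at k = 1, 3, 4, 5, 6, 7, 9. That's 7 values.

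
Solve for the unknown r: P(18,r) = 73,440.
P(18,r) = 18·17·…·(18−r+1), a product of r factors. Multiplying down from 18: 18 = 18; 18·17 = 306; 18·17·16 = 4,896; 18·17·16·15 = 73,440 ✓ (4 factors). So r = 4.
Final answer: 4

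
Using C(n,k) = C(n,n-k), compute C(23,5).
C(23,5) = C(23,18) = 33,649.
Final answer: 33,649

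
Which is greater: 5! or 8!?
8!

Explanation: 5!=120, 8!=40,320. 8! > 5!.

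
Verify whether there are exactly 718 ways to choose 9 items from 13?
False

Solution: C(13,9) = 715 ≠ 718.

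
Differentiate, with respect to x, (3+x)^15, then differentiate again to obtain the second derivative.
210(3+x)^13

First derivative: 15(3+x)^{14}. Second derivative: 15·14·(3+x)^{13} = 210(3+x)^{13}.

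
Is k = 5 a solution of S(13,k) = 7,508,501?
Yes

Explanation: S(13,5) = 5·S(12,5) + S(12,4) = 5·1,379,400 + 611,501 = 7,508,501, which equals 7,508,501.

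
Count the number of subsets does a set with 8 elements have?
256

Explanation: Each element can be included or excluded: 2^8 = 256.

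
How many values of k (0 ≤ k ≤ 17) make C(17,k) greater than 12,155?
6

Reasoning: Row 17 is unimodal and symmetric about k=17/2. C(17,5)=6,188 ≤ 12,155; C(17,6)=12,376 > 12,155; by symmetry C(17,k) > 12,155 for k = 6..11. That's 11 - 6 + 1 = 6 values.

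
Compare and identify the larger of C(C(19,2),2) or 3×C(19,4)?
C(C(19,2),2)

Solution: C(C(19,2),2)=14,535, 3×C(19,4)=11,628.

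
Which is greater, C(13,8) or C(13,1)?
C(13,8)=1,287, C(13,1)=13.
Final answer: C(13,8)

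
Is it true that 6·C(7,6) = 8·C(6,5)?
Absorption identity k·C(n,k) = n·C(n-1,k-1). LHS = 6·7 = 42; RHS = 8·6 = 48.

Answer: False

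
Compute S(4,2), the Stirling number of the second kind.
7
Using the Stirling recurrence: S(n,k) = k·S(n-1,k) + S(n-1,k-1)
S(4,2) = 2·S(3,2) + S(3,1)
         = 2·3 + 1
         = 6 + 1
         = 7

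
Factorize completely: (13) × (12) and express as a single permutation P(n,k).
P(13,2) = 13!/(11)!

Solution: Product of 2 consecutive descending integers starting at 13: P(13,2) = 13!/11! = 156.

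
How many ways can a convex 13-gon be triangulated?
Using the Catalan number formula: C_n = C(2n, n) / (n+1)
C_11 = C(22, 11) / (11+1)
     = 705432 / 12
     = 58,786
Final answer: 58,786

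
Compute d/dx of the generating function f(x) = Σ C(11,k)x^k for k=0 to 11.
Term-by-term differentiation gives Σ k·C(11,k)x^{k-1} for k=1 to 11.

Answer: Σ k·C(11,k)x^(k-1) for k=1 to 11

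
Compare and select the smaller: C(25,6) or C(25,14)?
C(25,6)

Reasoning: C(25,6)=177,100, C(25,14)=4,457,400.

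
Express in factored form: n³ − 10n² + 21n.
n(n − 3)(n − 7)

Working:
n³ − 10n² + 21n = n(n² − 10n + 21) = n(n − 3)(n − 7).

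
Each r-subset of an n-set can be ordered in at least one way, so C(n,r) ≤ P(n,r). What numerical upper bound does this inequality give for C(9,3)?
504
P(9,3) = 9·8·7 = 504, so C(9,3) ≤ 504. (The bound is loose by a factor of 3! = 6: C(9,3) = 504/6 = 84.)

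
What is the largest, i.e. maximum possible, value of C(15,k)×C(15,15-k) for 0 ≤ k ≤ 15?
41,409,225
C(15,k)·C(15,15-k) = C(15,k)², maximised at the centre k = 7: C(15,7)² = 41,409,225.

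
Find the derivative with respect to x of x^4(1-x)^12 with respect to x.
4x^3(1-x)^12 - 12x^4(1-x)^11

Working:
Product rule: 4x^{3}(1-x)^{12} + x^4·(-12)(1-x)^{11}.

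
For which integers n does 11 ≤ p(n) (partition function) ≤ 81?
6, 7, 8, 9, 10, 11, 12

Working:
Tabulating p(n) via p(n) = p(n−1) + p(n−2) − p(n−5) − p(n−7) + …: p(5)=7; p(6)=11; p(7)=15; p(8)=22; p(9)=30; p(10)=42; p(11)=56; p(12)=77; p(13)=101. So valid n = 6, 7, 8, 9, 10, 11, 12.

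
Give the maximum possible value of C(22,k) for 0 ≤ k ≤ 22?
705,432

Working:
Maximum at k = 11: C(22,11) = 705,432.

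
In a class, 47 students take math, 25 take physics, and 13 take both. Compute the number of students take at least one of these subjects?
|A∪B| = |A|+|B|-|A∩B| = 47+25-13 = 59.
Final answer: 59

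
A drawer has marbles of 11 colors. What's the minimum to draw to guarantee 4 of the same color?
34
Worst case: 3 of each = 33. One more: 34.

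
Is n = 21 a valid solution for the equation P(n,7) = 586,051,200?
Yes

Explanation: P(21,7) = 21·20·19·18·17·16·15 = 586,051,200, which equals 586,051,200.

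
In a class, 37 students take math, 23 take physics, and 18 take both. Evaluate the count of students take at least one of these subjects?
42

Working:
|A∪B| = |A|+|B|-|A∩B| = 37+23-18 = 42.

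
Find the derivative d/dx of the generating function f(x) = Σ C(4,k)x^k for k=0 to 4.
Σ k·C(4,k)x^(k-1) for k=1 to 4
Term-by-term differentiation gives Σ k·C(4,k)x^{k-1} for k=1 to 4.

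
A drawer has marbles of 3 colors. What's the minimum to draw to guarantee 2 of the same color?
4

Solution: Worst case: 1 of each = 3. One more: 4.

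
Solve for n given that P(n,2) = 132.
12

Solution: P(n,2) = n(n−1) is increasing in n; n(n−1) ≈ (n−0.5)^2 = 132 gives n ≈ 12.0. Check: P(10,2) = 90, P(11,2) = 110, P(12,2) = 132 ✓. So n = 12.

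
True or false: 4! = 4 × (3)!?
True

Explanation: By definition n! = n × (n-1)!, so 4! = 4 × 3!.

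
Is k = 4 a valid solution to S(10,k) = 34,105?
Yes

Working:
S(10,4) = 4·S(9,4) + S(9,3) = 4·7,770 + 3,025 = 34,105, which equals 34,105.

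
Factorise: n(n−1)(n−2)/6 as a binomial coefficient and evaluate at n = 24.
n(n−1)(n−2)/6 = n!/(3!(n−3)!) = C(n,3). At n = 24: C(24,3) = 2,024.

Answer: C(n,3); C(24,3) = 2,024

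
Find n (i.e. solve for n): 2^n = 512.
9

Reasoning: 2^9 = 512, so n = 9.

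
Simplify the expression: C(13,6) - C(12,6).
792

Working:
C(13,6) - C(12,6) = C(12,5) = 792.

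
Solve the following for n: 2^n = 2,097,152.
21

Reasoning: 2,097,152 = 1,024 × 1,024 × 2 = 2^10 × 2^10 × 2^1 = 2^21, so n = 21.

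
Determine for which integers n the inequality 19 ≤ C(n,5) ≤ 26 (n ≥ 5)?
7

Working:
C(6,5)=6; C(7,5)=21; C(8,5)=56. So valid n = 7.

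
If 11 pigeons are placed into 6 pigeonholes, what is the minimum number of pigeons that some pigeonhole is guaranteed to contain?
2

Solution: Pigeonhole: ⌈11/6⌉ = 2.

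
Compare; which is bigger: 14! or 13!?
14!

Explanation: 14!=87,178,291,200, 13!=6,227,020,800. 14! > 13!.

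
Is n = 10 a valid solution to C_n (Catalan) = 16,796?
Yes

C_10 = C(20,10)/(10+1) = 184,756/11 = 16,796, which equals 16,796.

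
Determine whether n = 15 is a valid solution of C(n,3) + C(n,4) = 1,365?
No

Working:
C(15,3) + C(15,4) = 455 + 1,365 = 1,820, which does not equal 1,365.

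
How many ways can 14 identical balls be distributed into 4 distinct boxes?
680

Reasoning: C(14+4-1, 4-1) = C(17, 3) = 680.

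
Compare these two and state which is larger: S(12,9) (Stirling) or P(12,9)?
P(12,9)
S(12,9) = 9·S(11,9) + S(11,8) = 9·1,155 + 11,880 = 22,275; P(12,9) = 79,833,600.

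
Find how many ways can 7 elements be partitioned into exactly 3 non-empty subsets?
301

Reasoning: This equals S(7,3), the Stirling number of the 2nd kind.
Using the Stirling recurrence: S(n,k) = k·S(n-1,k) + S(n-1,k-1)
S(7,3) = 3·S(6,3) + S(6,2)
         = 3·90 + 31
         = 270 + 31
         = 301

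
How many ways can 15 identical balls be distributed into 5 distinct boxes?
C(15+5-1, 5-1) = C(19, 4) = 3,876.

Answer: 3,876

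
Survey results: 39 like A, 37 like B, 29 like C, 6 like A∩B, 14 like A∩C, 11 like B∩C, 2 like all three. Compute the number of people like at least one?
|A∪B∪C| = 39+37+29-6-14-11+2 = 76.
Final answer: 76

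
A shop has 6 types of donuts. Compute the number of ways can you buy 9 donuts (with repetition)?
2,002

Reasoning: Stars and bars: C(9+6-1, 9) = C(14, 9) = 2,002.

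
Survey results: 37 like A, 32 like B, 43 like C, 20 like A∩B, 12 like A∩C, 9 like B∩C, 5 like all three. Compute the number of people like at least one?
76
|A∪B∪C| = 37+32+43-20-12-9+5 = 76.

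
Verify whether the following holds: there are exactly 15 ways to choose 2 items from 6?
C(6,2) = 15.
Final answer: True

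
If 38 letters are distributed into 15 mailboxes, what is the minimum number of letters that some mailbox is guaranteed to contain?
Pigeonhole: ⌈38/15⌉ = 3.

Answer: 3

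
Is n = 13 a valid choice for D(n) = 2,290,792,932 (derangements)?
Yes

D(13) = (13-1)·[D(12) + D(11)] = 12·[176,214,841 + 14,684,570] = 2,290,792,932, which equals 2,290,792,932.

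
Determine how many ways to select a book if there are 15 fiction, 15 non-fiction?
30

By the addition principle: 15 + 15 = 30.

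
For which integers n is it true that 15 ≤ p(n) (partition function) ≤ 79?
Tabulating p(n) via p(n) = p(n−1) + p(n−2) − p(n−5) − p(n−7) + …: p(6)=11; p(7)=15; p(8)=22; p(9)=30; p(10)=42; p(11)=56; p(12)=77; p(13)=101. So valid n = 7, 8, 9, 10, 11, 12.
Final answer: 7, 8, 9, 10, 11, 12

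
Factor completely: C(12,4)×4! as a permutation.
P(12,4)

Explanation: C(12,4)×4! = [12!/(4!(8)!)]×4! = 12!/(8)! = P(12,4) = 11,880.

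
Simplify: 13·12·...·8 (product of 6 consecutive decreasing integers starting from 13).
This is P(13,6) = 13!/(7)! = 1,235,520.

Answer: 1,235,520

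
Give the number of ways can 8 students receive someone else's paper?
14,833

Solution: Using D(n) = (n-1)[D(n-1) + D(n-2)]:
D(8) = (8-1) × [D(7) + D(6)]
      = 7 × [1854 + 265]
      = 7 × 2119
      = 14,833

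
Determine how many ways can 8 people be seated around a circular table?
5,040

Reasoning: Circular arrangements: (8-1)! = 5,040.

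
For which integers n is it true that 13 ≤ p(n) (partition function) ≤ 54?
7, 8, 9, 10
Tabulating p(n) via p(n) = p(n−1) + p(n−2) − p(n−5) − p(n−7) + …: p(6)=11; p(7)=15; p(8)=22; p(9)=30; p(10)=42; p(11)=56. So valid n = 7, 8, 9, 10.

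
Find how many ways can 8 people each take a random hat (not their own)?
14,833

Using D(n) = (n-1)[D(n-1) + D(n-2)]:
D(8) = (8-1) × [D(7) + D(6)]
      = 7 × [1854 + 265]
      = 7 × 2119
      = 14,833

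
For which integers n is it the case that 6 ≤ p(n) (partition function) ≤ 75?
Tabulating p(n) via p(n) = p(n−1) + p(n−2) − p(n−5) − p(n−7) + …: p(4)=5; p(5)=7; p(6)=11; p(7)=15; p(8)=22; p(9)=30; p(10)=42; p(11)=56; p(12)=77. So valid n = 5, 6, 7, 8, 9, 10, 11.

Answer: 5, 6, 7, 8, 9, 10, 11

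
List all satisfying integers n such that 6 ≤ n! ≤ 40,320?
3, 4, 5, 6, 7, 8
n! is strictly increasing; 3! = 6 and 8! = 40,320, so valid n = 3, 4, 5, 6, 7, 8.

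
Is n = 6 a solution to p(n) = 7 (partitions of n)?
No

Solution: Pentagonal recurrence p(n) = p(n−1) + p(n−2) − p(n−5) − p(n−7) + …: p(6) = p(5) + p(4) − p(1) = 7 + 5 − 1 = 11, which does not equal 7.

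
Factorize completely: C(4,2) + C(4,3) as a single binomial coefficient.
C(5,3)
By Pascal's identity: C(4,2) + C(4,3) = C(5,3) = 10.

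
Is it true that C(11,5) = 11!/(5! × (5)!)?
False
The correct denominator is 5!×6!, giving C(11,5) = 462; the stated RHS is 11!/(5!×5!) = 2,772 ≠ 462, so the statement does not hold.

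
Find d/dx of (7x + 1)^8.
Chain rule: 8(7x+1)^{7} × 7 = 56(7x+1)^{7}.

Answer: 56(7x + 1)^7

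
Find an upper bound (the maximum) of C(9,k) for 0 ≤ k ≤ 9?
126

Solution: Maximum at k = 4 or k = 5: C(9,4) = 126.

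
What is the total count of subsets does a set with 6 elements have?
Each element can be included or excluded: 2^6 = 64.

Answer: 64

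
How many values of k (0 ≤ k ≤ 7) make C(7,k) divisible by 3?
2

Working:
Checking C(7,k) mod 3 for k = 0..7: divisible at k = 2, 5. That's 2 values.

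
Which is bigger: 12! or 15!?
15!

Explanation: 12!=479,001,600, 15!=1,307,674,368,000. 15! > 12!.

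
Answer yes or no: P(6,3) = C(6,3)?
No

Explanation: P(6,3) = 120 but C(6,3) = 20; they differ by a factor of 3! = 6, so the statement does not hold.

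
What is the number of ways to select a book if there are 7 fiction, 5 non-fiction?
12
By the addition principle: 7 + 5 = 12.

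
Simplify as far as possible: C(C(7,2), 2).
210

C(7,2) = 21, then C(21, 2) = 210.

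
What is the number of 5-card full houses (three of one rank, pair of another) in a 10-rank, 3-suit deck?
Triple rank: 10. Triple suits: C(3,3)=1. Pair rank: 9. Pair suits: C(3,2)=3. Total: 270.
Final answer: 270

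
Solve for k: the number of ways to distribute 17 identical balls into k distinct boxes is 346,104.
8
Stars and bars: the count is C(17+k−1, k−1), increasing in k. k=6: C(22,5) = 26,334, k=7: C(23,6) = 100,947, k=8: C(24,7) = 346,104 ✓. So k = 8.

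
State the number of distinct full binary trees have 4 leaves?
5

Using the Catalan number formula: C_n = C(2n, n) / (n+1)
C_3 = C(6, 3) / (3+1)
     = 20 / 4
     = 5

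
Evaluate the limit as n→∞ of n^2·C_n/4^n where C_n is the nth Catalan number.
∞

Reasoning: C_n ~ 4^n/(n^(3/2)√π), so n^2·C_n/4^n ~ n^(2 − 3/2)/√π → ∞.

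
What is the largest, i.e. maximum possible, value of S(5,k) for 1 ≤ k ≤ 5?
25

Working:
Row S(5,k) for k = 1..5 (via S(n,k) = k·S(n−1,k) + S(n−1,k−1)): 1, 15, 25, 10, 1. The row is unimodal; maximum at k = 3: 25.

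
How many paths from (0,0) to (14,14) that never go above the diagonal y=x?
2,674,440

Counted by the Catalan number C_14: C_14 = C(28,14)/(14+1) = 40,116,600/15 = 2,674,440.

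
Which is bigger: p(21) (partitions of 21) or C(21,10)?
C(21,10)

Solution: Pentagonal recurrence p(n) = p(n−1) + p(n−2) − p(n−5) − p(n−7) + …: p(21) = p(20) + p(19) − p(16) − p(14) + p(9) + p(6) = 627 + 490 − 231 − 135 + 30 + 11 = 792; C(21,10) = 352,716.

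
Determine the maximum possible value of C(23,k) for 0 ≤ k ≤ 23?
Maximum at k = 11 or k = 12: C(23,11) = 1,352,078.

Answer: 1,352,078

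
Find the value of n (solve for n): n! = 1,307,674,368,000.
n! is strictly increasing. 13! = 6,227,020,800, 14! = 87,178,291,200, 15! = 1,307,674,368,000 ✓. So n = 15.

Answer: 15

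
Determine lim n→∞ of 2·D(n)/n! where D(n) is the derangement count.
2/e
D(n)/n! → 1/e, so 2·D(n)/n! → 2/e.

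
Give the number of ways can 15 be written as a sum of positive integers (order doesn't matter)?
176

Working:
Pentagonal recurrence p(n) = p(n−1) + p(n−2) − p(n−5) − p(n−7) + …: p(15) = p(14) + p(13) − p(10) − p(8) + p(3) + p(0) = 135 + 101 − 42 − 22 + 3 + 1 = 176.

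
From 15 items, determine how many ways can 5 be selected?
3,003

Working:
C(15,5) = 15! / (5! × (15-5)!)
         = 15! / (5! × 10!)
         = 3,003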